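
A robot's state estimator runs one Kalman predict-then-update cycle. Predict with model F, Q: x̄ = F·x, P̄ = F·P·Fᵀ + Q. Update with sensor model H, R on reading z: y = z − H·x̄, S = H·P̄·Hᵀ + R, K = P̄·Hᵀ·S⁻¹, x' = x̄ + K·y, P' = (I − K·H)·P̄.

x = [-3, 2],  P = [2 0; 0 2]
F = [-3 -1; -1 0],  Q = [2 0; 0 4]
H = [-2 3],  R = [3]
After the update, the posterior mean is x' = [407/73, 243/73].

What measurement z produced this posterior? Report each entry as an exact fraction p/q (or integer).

x̄ = F·x = [7, 3]
P̄ = F·P·Fᵀ + Q = [22 6; 6 6]
S = H·P̄·Hᵀ + R = [73]
K = P̄·Hᵀ·S⁻¹ = [-26/73; 6/73]
x' − x̄ = [-104/73, 24/73] = K·y
y = (KᵀK)⁻¹·Kᵀ·(x' − x̄) = [4]
z = y + H·x̄ = [4] + [-5] = [-1]

z = [-1]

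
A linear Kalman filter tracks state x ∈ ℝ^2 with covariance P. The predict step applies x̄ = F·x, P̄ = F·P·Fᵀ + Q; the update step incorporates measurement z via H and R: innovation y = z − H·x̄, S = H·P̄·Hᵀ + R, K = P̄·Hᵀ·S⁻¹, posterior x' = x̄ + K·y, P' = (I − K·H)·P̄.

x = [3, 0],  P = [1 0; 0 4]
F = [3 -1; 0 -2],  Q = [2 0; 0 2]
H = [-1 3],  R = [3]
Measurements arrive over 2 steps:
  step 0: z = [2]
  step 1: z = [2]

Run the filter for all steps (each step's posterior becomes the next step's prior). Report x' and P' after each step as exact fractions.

step 0: x' = [39/4, 23/6], P' = [633/44 107/22; 107/22 65/33]
step 1: x' = [-31555/45887, 13418/45887], P' = [507975/45887 145566/45887; 145566/45887 55766/45887]

step 0: x̄ = F·x = [9, 0]
step 0: P̄ = F·P·Fᵀ + Q = [15 8; 8 18]
step 0: y = z − H·x̄ = [11]
step 0: S = H·P̄·Hᵀ + R = [132]
step 0: K = P̄·Hᵀ·S⁻¹ = [3/44; 23/66]
step 0: x' = x̄ + K·y = [39/4, 23/6]
step 0: P' = (I − K·H)·P̄ = [633/44 107/22; 107/22 65/33]
step 1: x̄ = F·x = [305/12, -23/3]
step 1: P̄ = F·P·Fᵀ + Q = [13763/132 -833/33; -833/33 326/33]
step 1: y = z − H·x̄ = [605/12]
step 1: S = H·P̄·Hᵀ + R = [45887/132]
step 1: K = P̄·Hᵀ·S⁻¹ = [-23759/45887; 7244/45887]
step 1: x' = x̄ + K·y = [-31555/45887, 13418/45887]
step 1: P' = (I − K·H)·P̄ = [507975/45887 145566/45887; 145566/45887 55766/45887]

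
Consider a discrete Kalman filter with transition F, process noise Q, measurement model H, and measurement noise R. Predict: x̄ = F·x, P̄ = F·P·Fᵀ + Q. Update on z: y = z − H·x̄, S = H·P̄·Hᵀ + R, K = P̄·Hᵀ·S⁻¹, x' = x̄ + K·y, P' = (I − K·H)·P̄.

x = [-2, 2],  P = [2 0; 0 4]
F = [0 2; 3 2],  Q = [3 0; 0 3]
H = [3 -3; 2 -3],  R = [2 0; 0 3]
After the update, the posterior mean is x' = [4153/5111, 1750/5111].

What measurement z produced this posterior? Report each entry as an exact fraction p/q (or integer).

z = [1, 1]

x̄ = F·x = [4, -2]
P̄ = F·P·Fᵀ + Q = [19 16; 16 37]
S = H·P̄·Hᵀ + R = [218 207; 207 220]
K = P̄·Hᵀ·S⁻¹ = [4050/5111 -4043/5111; 2493/5111 -4181/5111]
x' − x̄ = [-16291/5111, 11972/5111] = K·y
y = (KᵀK)⁻¹·Kᵀ·(x' − x̄) = [-17, -13]
z = y + H·x̄ = [-17, -13] + [18, 14] = [1, 1]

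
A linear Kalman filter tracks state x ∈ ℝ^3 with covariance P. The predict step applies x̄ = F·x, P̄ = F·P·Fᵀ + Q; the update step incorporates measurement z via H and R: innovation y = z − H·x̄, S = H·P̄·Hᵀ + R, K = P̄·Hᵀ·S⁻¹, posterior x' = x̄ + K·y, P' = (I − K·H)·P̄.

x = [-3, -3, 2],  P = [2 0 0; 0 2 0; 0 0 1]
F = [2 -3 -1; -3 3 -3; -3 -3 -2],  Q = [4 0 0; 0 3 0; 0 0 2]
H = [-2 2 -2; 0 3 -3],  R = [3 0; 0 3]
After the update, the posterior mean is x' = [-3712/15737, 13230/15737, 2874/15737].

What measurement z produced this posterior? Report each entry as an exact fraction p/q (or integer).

x̄ = F·x = [1, -6, 14]
P̄ = F·P·Fᵀ + Q = [31 -27 8; -27 48 6; 8 6 42]
S = H·P̄·Hᵀ + R = [719 678; 678 705]
K = P̄·Hᵀ·S⁻¹ = [-7290/15737 4667/15737; 3954/15737 -990/15737; 3728/15737 -5996/15737]
x' − x̄ = [-19449/15737, 107652/15737, -217444/15737] = K·y
y = (KᵀK)⁻¹·Kᵀ·(x' − x̄) = [43, 63]
z = y + H·x̄ = [43, 63] + [-42, -60] = [1, 3]

z = [1, 3]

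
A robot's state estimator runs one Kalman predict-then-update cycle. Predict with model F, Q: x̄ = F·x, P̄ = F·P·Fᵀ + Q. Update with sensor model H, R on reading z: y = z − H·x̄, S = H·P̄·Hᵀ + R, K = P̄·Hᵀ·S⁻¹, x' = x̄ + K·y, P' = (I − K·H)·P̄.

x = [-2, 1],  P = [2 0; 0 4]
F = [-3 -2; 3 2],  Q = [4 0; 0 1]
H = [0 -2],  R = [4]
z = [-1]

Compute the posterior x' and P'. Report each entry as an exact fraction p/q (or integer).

x' = [-1/4, 3/8]
P' = [53/9 -17/18; -17/18 35/36]

x̄ = F·x = [4, -4]
P̄ = F·P·Fᵀ + Q = [38 -34; -34 35]
y = z − H·x̄ = [-9]
S = H·P̄·Hᵀ + R = [144]
K = P̄·Hᵀ·S⁻¹ = [17/36; -35/72]
x' = x̄ + K·y = [-1/4, 3/8]
P' = (I − K·H)·P̄ = [53/9 -17/18; -17/18 35/36]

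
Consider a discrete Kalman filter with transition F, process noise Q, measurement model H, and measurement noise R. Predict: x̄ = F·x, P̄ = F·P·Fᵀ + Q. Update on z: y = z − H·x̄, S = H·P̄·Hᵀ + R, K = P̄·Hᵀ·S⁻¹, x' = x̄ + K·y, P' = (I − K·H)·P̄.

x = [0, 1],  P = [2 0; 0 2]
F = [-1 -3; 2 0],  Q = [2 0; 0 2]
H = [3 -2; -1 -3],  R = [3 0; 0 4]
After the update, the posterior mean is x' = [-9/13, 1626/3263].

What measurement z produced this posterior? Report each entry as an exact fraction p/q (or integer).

x̄ = F·x = [-3, 0]
P̄ = F·P·Fᵀ + Q = [22 -4; -4 10]
S = H·P̄·Hᵀ + R = [289 22; 22 92]
K = P̄·Hᵀ·S⁻¹ = [7/26 -9/52; -593/6526 -3405/13052]
x' − x̄ = [30/13, 1626/3263] = K·y
y = (KᵀK)⁻¹·Kᵀ·(x' − x̄) = [6, -4]
z = y + H·x̄ = [6, -4] + [-9, 3] = [-3, -1]

z = [-3, -1]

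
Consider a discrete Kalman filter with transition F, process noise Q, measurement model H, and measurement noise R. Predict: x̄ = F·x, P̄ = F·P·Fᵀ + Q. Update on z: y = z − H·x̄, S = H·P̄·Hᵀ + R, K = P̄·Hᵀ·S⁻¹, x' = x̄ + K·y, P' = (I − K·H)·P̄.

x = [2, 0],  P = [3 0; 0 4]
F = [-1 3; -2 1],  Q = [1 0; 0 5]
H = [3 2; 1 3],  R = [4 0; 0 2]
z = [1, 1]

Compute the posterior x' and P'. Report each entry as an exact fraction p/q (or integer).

x' = [143/466, 71/466]
P' = [2878/3495 -102/233; -102/233 96/233]

x̄ = F·x = [-2, -4]
P̄ = F·P·Fᵀ + Q = [40 18; 18 21]
y = z − H·x̄ = [15, 15]
S = H·P̄·Hᵀ + R = [664 444; 444 339]
K = P̄·Hᵀ·S⁻¹ = [929/2330 -856/3495; -57/466 93/233]
x' = x̄ + K·y = [143/466, 71/466]
P' = (I − K·H)·P̄ = [2878/3495 -102/233; -102/233 96/233]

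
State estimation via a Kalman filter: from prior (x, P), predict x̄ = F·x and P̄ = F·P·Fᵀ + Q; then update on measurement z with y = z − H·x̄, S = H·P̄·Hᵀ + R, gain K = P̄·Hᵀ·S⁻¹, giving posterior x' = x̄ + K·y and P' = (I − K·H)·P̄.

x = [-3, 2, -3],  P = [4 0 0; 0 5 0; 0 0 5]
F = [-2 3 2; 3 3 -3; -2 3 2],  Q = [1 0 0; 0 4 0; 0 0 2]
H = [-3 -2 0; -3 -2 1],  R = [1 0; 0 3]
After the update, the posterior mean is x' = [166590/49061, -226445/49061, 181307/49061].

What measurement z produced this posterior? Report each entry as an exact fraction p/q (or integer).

z = [-1, 3]

x̄ = F·x = [6, 6, 6]
P̄ = F·P·Fᵀ + Q = [82 -9 81; -9 130 -9; 81 -9 83]
S = H·P̄·Hᵀ + R = [1151 925; 925 786]
K = P̄·Hᵀ·S⁻¹ = [-43233/49061 41703/49061; 40712/49061 -63017/49061; -45500/49061 44683/49061]
x' − x̄ = [-127776/49061, -520811/49061, -113059/49061] = K·y
y = (KᵀK)⁻¹·Kᵀ·(x' − x̄) = [29, 27]
z = y + H·x̄ = [29, 27] + [-30, -24] = [-1, 3]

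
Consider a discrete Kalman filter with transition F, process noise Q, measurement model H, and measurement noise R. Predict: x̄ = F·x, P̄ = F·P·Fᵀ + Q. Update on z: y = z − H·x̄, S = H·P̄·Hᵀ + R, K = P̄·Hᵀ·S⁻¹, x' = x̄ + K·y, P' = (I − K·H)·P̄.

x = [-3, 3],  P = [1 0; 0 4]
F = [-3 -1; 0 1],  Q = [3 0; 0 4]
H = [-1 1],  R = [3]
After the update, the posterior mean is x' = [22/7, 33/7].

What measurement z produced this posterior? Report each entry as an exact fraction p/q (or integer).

x̄ = F·x = [6, 3]
P̄ = F·P·Fᵀ + Q = [16 -4; -4 8]
S = H·P̄·Hᵀ + R = [35]
K = P̄·Hᵀ·S⁻¹ = [-4/7; 12/35]
x' − x̄ = [-20/7, 12/7] = K·y
y = (KᵀK)⁻¹·Kᵀ·(x' − x̄) = [5]
z = y + H·x̄ = [5] + [-3] = [2]

z = [2]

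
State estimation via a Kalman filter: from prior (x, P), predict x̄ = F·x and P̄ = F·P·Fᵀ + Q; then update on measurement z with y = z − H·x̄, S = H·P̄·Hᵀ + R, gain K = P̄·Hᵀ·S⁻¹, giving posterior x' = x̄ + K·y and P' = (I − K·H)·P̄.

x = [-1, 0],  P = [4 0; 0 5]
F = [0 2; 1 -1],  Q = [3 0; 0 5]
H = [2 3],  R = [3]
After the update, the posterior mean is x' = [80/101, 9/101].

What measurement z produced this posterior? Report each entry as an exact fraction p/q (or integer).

z = [2]

x̄ = F·x = [0, -1]
P̄ = F·P·Fᵀ + Q = [23 -10; -10 14]
S = H·P̄·Hᵀ + R = [101]
K = P̄·Hᵀ·S⁻¹ = [16/101; 22/101]
x' − x̄ = [80/101, 110/101] = K·y
y = (KᵀK)⁻¹·Kᵀ·(x' − x̄) = [5]
z = y + H·x̄ = [5] + [-3] = [2]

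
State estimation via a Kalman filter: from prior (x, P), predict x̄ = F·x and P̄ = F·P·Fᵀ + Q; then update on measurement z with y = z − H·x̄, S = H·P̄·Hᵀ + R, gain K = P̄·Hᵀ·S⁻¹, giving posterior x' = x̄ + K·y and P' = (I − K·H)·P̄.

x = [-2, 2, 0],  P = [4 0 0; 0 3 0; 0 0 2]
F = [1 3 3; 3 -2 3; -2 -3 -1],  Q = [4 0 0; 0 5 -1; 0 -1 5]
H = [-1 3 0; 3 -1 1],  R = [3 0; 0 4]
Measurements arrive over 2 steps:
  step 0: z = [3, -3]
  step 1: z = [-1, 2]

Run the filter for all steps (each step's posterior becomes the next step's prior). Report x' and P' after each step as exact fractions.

step 0: x' = [-56547/65315, 43606/65315, 5492/13063], P' = [367386/65315 133077/65315 -169101/13063; 133077/65315 69514/65315 -57805/13063; -169101/13063 -57805/13063 434746/13063]
step 1: x' = [9166468531/10960653097, -1376620936/10960653097, -4300124219/10960653097], P' = [30659511648/10960653097 11490768546/10960653097 -64273066254/10960653097; 11490768546/10960653097 7854263285/10960653097 -21058180845/10960653097; -64273066254/10960653097 -21058180845/10960653097 171852557301/10960653097]

step 0: x̄ = F·x = [4, -10, -2]
step 0: P̄ = F·P·Fᵀ + Q = [53 12 -41; 12 71 -13; -41 -13 50]
step 0: y = z − H·x̄ = [37, -23]
step 0: S = H·P̄·Hᵀ + R = [623 -250; -250 310]
step 0: K = P̄·Hᵀ·S⁻¹ = [2123/13063 30894/65315; 5031/13063 10173/65315; -1438/13063 -3688/13063]
step 0: x' = x̄ + K·y = [-56547/65315, 43606/65315, 5492/13063]
step 0: P' = (I − K·H)·P̄ = [367386/65315 133077/65315 -169101/13063; 133077/65315 69514/65315 -57805/13063; -169101/13063 -57805/13063 434746/13063]
step 1: x̄ = F·x = [156651/65315, -174473/65315, -45184/65315]
step 1: P̄ = F·P·Fᵀ + Q = [11340824/65315 10167048/65315 307554/65315; 10167048/65315 10126961/65315 593598/65315; 307554/65315 593598/65315 1076229/65315]
step 1: y = z − H·x̄ = [122951/13063, -468612/65315]
step 1: S = H·P̄·Hᵀ + R = [8335426/13063 7748073/13063; 7748073/13063 53187706/65315]
step 1: K = P̄·Hᵀ·S⁻¹ = [1270931330/10960653097 4053675036/10960653097; 4024007103/10960653097 1389965377/10960653097; 366174573/10960653097 22884846/10960653097]
step 1: x' = x̄ + K·y = [9166468531/10960653097, -1376620936/10960653097, -4300124219/10960653097]
step 1: P' = (I − K·H)·P̄ = [30659511648/10960653097 11490768546/10960653097 -64273066254/10960653097; 11490768546/10960653097 7854263285/10960653097 -21058180845/10960653097; -64273066254/10960653097 -21058180845/10960653097 171852557301/10960653097]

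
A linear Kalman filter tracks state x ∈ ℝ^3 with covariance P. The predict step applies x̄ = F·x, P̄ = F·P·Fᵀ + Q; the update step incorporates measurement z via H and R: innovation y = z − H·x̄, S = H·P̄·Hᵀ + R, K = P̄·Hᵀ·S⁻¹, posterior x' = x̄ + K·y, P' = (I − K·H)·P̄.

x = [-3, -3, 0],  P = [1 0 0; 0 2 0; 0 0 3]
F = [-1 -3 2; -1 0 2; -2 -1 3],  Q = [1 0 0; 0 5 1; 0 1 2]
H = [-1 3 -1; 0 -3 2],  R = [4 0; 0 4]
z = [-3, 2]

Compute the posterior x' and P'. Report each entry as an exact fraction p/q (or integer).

x̄ = F·x = [12, 3, 9]
P̄ = F·P·Fᵀ + Q = [32 13 26; 13 18 21; 26 21 35]
y = z − H·x̄ = [9, -7]
S = H·P̄·Hᵀ + R = [81 -56; -56 54]
K = P̄·Hᵀ·S⁻¹ = [-149/619 -11/1238; 204/619 74/619; 250/619 679/1238]
x' = x̄ + K·y = [12251/1238, 3175/619, 10889/1238]
P' = (I − K·H)·P̄ = [34097/1238 10961/619 32861/1238; 10961/619 7950/619 12073/619; 32861/1238 12073/619 37577/1238]

x' = [12251/1238, 3175/619, 10889/1238]
P' = [34097/1238 10961/619 32861/1238; 10961/619 7950/619 12073/619; 32861/1238 12073/619 37577/1238]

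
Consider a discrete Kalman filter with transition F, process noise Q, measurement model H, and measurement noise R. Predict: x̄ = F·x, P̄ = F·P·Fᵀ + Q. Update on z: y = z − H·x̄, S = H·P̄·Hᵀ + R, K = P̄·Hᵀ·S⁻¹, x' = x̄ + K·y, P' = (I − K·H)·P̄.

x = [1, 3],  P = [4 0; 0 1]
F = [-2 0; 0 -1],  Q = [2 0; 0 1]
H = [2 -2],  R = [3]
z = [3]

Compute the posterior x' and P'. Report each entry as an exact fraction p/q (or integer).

x' = [-130/83, -253/83]
P' = [198/83 144/83; 144/83 150/83]

x̄ = F·x = [-2, -3]
P̄ = F·P·Fᵀ + Q = [18 0; 0 2]
y = z − H·x̄ = [1]
S = H·P̄·Hᵀ + R = [83]
K = P̄·Hᵀ·S⁻¹ = [36/83; -4/83]
x' = x̄ + K·y = [-130/83, -253/83]
P' = (I − K·H)·P̄ = [198/83 144/83; 144/83 150/83]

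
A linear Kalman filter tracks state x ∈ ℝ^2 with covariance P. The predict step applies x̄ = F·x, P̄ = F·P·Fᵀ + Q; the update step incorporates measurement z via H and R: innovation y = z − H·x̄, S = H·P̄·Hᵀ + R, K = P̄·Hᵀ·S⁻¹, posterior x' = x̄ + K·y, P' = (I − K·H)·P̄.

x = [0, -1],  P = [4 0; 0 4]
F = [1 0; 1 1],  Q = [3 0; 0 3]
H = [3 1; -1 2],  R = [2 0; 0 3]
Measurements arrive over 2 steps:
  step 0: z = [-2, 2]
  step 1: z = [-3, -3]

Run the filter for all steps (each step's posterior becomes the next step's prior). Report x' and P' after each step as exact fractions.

step 0: x̄ = F·x = [0, -1]
step 0: P̄ = F·P·Fᵀ + Q = [7 4; 4 11]
step 0: y = z − H·x̄ = [-1, 4]
step 0: S = H·P̄·Hᵀ + R = [100 21; 21 38]
step 0: K = P̄·Hᵀ·S⁻¹ = [929/3359 -425/3359; 496/3359 1317/3359]
step 0: x' = x̄ + K·y = [-2629/3359, 1413/3359]
step 0: P' = (I − K·H)·P̄ = [713/3359 -281/3359; -281/3359 1835/3359]
step 1: x̄ = F·x = [-2629/3359, -1216/3359]
step 1: P̄ = F·P·Fᵀ + Q = [10790/3359 432/3359; 432/3359 12063/3359]
step 1: y = z − H·x̄ = [-974/3359, -10274/3359]
step 1: S = H·P̄·Hᵀ + R = [118483/3359 -6084/3359; -6084/3359 67391/3359]
step 1: K = P̄·Hᵀ·S⁻¹ = [640122/2366083 -290710/2366083; 310935/2366083 859962/2366083]
step 1: x' = x̄ + K·y = [-1148305/2366083, -3577034/2366083]
step 1: P' = (I − K·H)·P̄ = [490374/2366083 -190878/2366083; -190878/2366083 1194504/2366083]

step 0: x' = [-2629/3359, 1413/3359], P' = [713/3359 -281/3359; -281/3359 1835/3359]
step 1: x' = [-1148305/2366083, -3577034/2366083], P' = [490374/2366083 -190878/2366083; -190878/2366083 1194504/2366083]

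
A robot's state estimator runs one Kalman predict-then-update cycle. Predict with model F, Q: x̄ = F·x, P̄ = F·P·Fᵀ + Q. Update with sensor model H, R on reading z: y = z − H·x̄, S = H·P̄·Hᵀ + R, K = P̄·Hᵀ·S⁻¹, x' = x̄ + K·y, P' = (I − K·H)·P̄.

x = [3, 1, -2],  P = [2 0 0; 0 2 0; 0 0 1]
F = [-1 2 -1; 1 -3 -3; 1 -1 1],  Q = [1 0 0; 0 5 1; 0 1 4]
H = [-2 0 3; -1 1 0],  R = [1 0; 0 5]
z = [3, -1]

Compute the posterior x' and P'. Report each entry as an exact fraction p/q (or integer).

x̄ = F·x = [1, 6, 0]
P̄ = F·P·Fᵀ + Q = [12 -11 -7; -11 34 6; -7 6 9]
y = z − H·x̄ = [5, -6]
S = H·P̄·Hᵀ + R = [214 85; 85 73]
K = P̄·Hᵀ·S⁻¹ = [-1330/8397 -1097/8397; -905/8397 6230/8397; 1888/8397 -703/8397]
x' = x̄ + K·y = [8329/8397, 8477/8397, 13658/8397]
P' = (I − K·H)·P̄ = [15683/8397 10198/8397 10012/8397; 10198/8397 41348/8397 6497/8397; 10012/8397 6497/8397 7304/8397]

x' = [8329/8397, 8477/8397, 13658/8397]
P' = [15683/8397 10198/8397 10012/8397; 10198/8397 41348/8397 6497/8397; 10012/8397 6497/8397 7304/8397]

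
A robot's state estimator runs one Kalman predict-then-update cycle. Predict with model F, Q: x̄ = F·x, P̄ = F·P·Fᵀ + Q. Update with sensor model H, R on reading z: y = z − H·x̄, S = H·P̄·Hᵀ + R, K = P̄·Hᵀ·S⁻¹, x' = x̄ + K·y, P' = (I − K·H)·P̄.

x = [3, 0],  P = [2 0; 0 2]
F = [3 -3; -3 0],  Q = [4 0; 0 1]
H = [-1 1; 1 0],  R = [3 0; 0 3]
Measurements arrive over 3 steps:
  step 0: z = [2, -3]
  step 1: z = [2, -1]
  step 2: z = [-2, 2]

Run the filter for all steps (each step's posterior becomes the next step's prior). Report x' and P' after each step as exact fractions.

step 0: x' = [-1251/425, -647/425], P' = [834/425 573/425; 573/425 2787/850]
step 1: x' = [-40019/124277, 323747/124277], P' = [281616/124277 231999/124277; 231999/124277 2547312/621385]
step 2: x' = [538133063/522144667, -462815952/522144667], P' = [1234982469/522144667 1060050162/522144667; 1060050162/522144667 2279937039/522144667]

step 0: x̄ = F·x = [9, -9]
step 0: P̄ = F·P·Fᵀ + Q = [40 -18; -18 19]
step 0: y = z − H·x̄ = [20, -12]
step 0: S = H·P̄·Hᵀ + R = [98 -58; -58 43]
step 0: K = P̄·Hᵀ·S⁻¹ = [-87/425 278/425; 547/850 191/425]
step 0: x' = x̄ + K·y = [-1251/425, -647/425]
step 0: P' = (I − K·H)·P̄ = [834/425 573/425; 573/425 2787/850]
step 1: x̄ = F·x = [-1812/425, 3753/425]
step 1: P̄ = F·P·Fᵀ + Q = [22867/850 -2349/425; -2349/425 7931/425]
step 1: y = z − H·x̄ = [-943/85, 1387/425]
step 1: S = H·P̄·Hᵀ + R = [2027/34 -5513/170; -5513/170 25417/850]
step 1: K = P̄·Hᵀ·S⁻¹ = [-16539/124277 93872/124277; 462439/621385 77333/124277]
step 1: x' = x̄ + K·y = [-40019/124277, 323747/124277]
step 1: P' = (I − K·H)·P̄ = [281616/124277 231999/124277; 231999/124277 2547312/621385]
step 2: x̄ = F·x = [-1091298/124277, 120057/124277]
step 2: P̄ = F·P·Fᵀ + Q = [17204158/621385 -446553/124277; -446553/124277 2658821/124277]
step 2: y = z − H·x̄ = [-1459909/124277, 1339852/124277]
step 2: S = H·P̄·Hᵀ + R = [36827948/621385 -19436923/621385; -19436923/621385 19068313/621385]
step 2: K = P̄·Hᵀ·S⁻¹ = [-5300979/47467697 411660823/522144667; 36966269/47467697 353350054/522144667]
step 2: x' = x̄ + K·y = [538133063/522144667, -462815952/522144667]
step 2: P' = (I − K·H)·P̄ = [1234982469/522144667 1060050162/522144667; 1060050162/522144667 2279937039/522144667]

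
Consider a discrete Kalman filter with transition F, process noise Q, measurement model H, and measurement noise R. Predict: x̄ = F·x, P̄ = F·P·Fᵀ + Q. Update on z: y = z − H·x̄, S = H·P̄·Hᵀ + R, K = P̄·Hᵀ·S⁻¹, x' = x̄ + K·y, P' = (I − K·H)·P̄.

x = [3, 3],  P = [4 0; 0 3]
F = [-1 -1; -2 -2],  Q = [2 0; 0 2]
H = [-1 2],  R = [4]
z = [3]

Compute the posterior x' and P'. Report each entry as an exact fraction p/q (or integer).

x̄ = F·x = [-6, -12]
P̄ = F·P·Fᵀ + Q = [9 14; 14 30]
y = z − H·x̄ = [21]
S = H·P̄·Hᵀ + R = [77]
K = P̄·Hᵀ·S⁻¹ = [19/77; 46/77]
x' = x̄ + K·y = [-9/11, 6/11]
P' = (I − K·H)·P̄ = [332/77 204/77; 204/77 194/77]

x' = [-9/11, 6/11]
P' = [332/77 204/77; 204/77 194/77]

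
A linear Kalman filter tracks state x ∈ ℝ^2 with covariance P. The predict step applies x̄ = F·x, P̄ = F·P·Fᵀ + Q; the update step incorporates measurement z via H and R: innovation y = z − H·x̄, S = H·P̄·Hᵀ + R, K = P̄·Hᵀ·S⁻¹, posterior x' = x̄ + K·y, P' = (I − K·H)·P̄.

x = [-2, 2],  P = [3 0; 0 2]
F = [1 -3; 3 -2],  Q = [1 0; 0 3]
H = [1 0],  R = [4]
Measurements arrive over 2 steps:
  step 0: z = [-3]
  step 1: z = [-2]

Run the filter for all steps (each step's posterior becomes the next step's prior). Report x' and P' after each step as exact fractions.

step 0: x̄ = F·x = [-8, -10]
step 0: P̄ = F·P·Fᵀ + Q = [22 21; 21 38]
step 0: y = z − H·x̄ = [5]
step 0: S = H·P̄·Hᵀ + R = [26]
step 0: K = P̄·Hᵀ·S⁻¹ = [11/13; 21/26]
step 0: x' = x̄ + K·y = [-49/13, -155/26]
step 0: P' = (I − K·H)·P̄ = [44/13 42/13; 42/13 547/26]
step 1: x̄ = F·x = [367/26, 8/13]
step 1: P̄ = F·P·Fᵀ + Q = [4533/26 1311/13; 1311/13 1025/13]
step 1: y = z − H·x̄ = [-419/26]
step 1: S = H·P̄·Hᵀ + R = [4637/26]
step 1: K = P̄·Hᵀ·S⁻¹ = [4533/4637; 2622/4637]
step 1: x' = x̄ + K·y = [-7598/4637, -39401/4637]
step 1: P' = (I − K·H)·P̄ = [18132/4637 10488/4637; 10488/4637 101191/4637]

step 0: x' = [-49/13, -155/26], P' = [44/13 42/13; 42/13 547/26]
step 1: x' = [-7598/4637, -39401/4637], P' = [18132/4637 10488/4637; 10488/4637 101191/4637]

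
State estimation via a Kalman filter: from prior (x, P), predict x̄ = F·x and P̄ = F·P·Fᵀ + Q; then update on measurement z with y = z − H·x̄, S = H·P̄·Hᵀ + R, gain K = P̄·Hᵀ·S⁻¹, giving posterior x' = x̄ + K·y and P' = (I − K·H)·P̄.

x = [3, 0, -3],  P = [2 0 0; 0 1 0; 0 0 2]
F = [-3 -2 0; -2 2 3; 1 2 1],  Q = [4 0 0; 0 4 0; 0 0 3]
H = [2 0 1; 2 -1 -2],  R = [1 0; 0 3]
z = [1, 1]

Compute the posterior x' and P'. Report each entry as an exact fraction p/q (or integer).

x' = [-2183/6566, -30057/6566, 17301/13132]
P' = [1717/3283 6337/3283 -4031/6566; 6337/3283 37025/3283 -21321/6566; -4031/6566 -21321/6566 17651/13132]

x̄ = F·x = [-9, -15, 0]
P̄ = F·P·Fᵀ + Q = [26 8 -10; 8 34 6; -10 6 11]
y = z − H·x̄ = [19, 4]
S = H·P̄·Hᵀ + R = [76 80; 80 257]
K = P̄·Hᵀ·S⁻¹ = [2837/6566 376/3283; 4027/6566 -1010/3283; 1527/13132 -732/3283]
x' = x̄ + K·y = [-2183/6566, -30057/6566, 17301/13132]
P' = (I − K·H)·P̄ = [1717/3283 6337/3283 -4031/6566; 6337/3283 37025/3283 -21321/6566; -4031/6566 -21321/6566 17651/13132]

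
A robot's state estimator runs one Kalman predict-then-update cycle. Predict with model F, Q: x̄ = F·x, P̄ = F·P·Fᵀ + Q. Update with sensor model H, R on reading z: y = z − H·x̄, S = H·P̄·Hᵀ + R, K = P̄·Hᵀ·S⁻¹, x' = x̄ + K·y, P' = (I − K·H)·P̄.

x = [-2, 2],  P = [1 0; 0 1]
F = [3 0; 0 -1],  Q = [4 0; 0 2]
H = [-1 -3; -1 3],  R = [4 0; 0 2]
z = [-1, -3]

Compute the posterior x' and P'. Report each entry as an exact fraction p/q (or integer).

x' = [907/826, -419/826]
P' = [1105/826 117/826; 117/826 129/826]

x̄ = F·x = [-6, -2]
P̄ = F·P·Fᵀ + Q = [13 0; 0 3]
y = z − H·x̄ = [-13, -3]
S = H·P̄·Hᵀ + R = [44 -14; -14 42]
K = P̄·Hᵀ·S⁻¹ = [-26/59 -377/826; -9/59 135/826]
x' = x̄ + K·y = [907/826, -419/826]
P' = (I − K·H)·P̄ = [1105/826 117/826; 117/826 129/826]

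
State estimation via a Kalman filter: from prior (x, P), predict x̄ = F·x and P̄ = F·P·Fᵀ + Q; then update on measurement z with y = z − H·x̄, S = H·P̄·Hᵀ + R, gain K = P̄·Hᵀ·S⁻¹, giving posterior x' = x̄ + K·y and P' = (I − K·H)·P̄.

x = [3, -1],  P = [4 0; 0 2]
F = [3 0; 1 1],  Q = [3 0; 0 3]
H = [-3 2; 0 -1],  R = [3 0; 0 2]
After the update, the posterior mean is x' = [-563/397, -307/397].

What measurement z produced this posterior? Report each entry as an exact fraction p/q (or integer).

z = [3, 1]

x̄ = F·x = [9, 2]
P̄ = F·P·Fᵀ + Q = [39 12; 12 9]
S = H·P̄·Hᵀ + R = [246 18; 18 11]
K = P̄·Hᵀ·S⁻¹ = [-269/794 -213/397; -6/397 -315/397]
x' − x̄ = [-4136/397, -1101/397] = K·y
y = (KᵀK)⁻¹·Kᵀ·(x' − x̄) = [26, 3]
z = y + H·x̄ = [26, 3] + [-23, -2] = [3, 1]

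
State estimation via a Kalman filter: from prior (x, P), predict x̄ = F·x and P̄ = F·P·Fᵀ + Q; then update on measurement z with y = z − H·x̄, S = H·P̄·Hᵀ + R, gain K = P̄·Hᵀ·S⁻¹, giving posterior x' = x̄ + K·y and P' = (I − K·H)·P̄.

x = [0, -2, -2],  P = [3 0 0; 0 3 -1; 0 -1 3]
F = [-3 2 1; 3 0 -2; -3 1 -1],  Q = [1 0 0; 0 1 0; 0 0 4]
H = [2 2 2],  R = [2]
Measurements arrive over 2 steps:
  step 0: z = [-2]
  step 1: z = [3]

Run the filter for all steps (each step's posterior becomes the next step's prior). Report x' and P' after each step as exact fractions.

step 0: x' = [-932/169, 660/169, 102/169], P' = [3229/169 -4245/169 1057/169; -4245/169 6632/169 -2395/169; 1057/169 -2395/169 1389/169]
step 1: x' = [106287/12185, -5159817/426475, 2083803/426475], P' = [87699/2437 -594462/12185 159838/12185; -594462/12185 29442272/426475 -8683273/426475; 159838/12185 -8683273/426475 3213782/426475]

step 0: x̄ = F·x = [-6, 4, 0]
step 0: P̄ = F·P·Fᵀ + Q = [39 -29 31; -29 40 -19; 31 -19 39]
step 0: y = z − H·x̄ = [2]
step 0: S = H·P̄·Hᵀ + R = [338]
step 0: K = P̄·Hᵀ·S⁻¹ = [41/169; -8/169; 51/169]
step 0: x' = x̄ + K·y = [-932/169, 660/169, 102/169]
step 0: P' = (I − K·H)·P̄ = [3229/169 -4245/169 1057/169; -4245/169 6632/169 -2395/169; 1057/169 -2395/169 1389/169]
step 1: x̄ = F·x = [4218/169, -3000/169, 258/13]
step 1: P̄ = F·P·Fᵀ + Q = [92165/169 -38216/169 6272/13; -38216/169 22102/169 -2389/13; 6272/13 -2389/13 440]
step 1: y = z − H·x̄ = [-8637/169]
step 1: S = H·P̄·Hᵀ + R = [852950/169]
step 1: K = P̄·Hᵀ·S⁻¹ = [3871/12185; -47171/426475; 124839/426475]
step 1: x' = x̄ + K·y = [106287/12185, -5159817/426475, 2083803/426475]
step 1: P' = (I − K·H)·P̄ = [87699/2437 -594462/12185 159838/12185; -594462/12185 29442272/426475 -8683273/426475; 159838/12185 -8683273/426475 3213782/426475]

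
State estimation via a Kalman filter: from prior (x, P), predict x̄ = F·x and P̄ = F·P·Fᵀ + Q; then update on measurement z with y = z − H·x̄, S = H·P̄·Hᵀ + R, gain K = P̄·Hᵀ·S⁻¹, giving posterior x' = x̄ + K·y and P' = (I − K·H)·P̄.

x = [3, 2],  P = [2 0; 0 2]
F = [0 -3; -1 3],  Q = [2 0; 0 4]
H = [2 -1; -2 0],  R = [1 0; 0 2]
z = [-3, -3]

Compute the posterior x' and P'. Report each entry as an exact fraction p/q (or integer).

x̄ = F·x = [-6, 3]
P̄ = F·P·Fᵀ + Q = [20 -18; -18 24]
y = z − H·x̄ = [12, -15]
S = H·P̄·Hᵀ + R = [177 -116; -116 82]
K = P̄·Hᵀ·S⁻¹ = [58/529 -176/529; -372/529 -294/529]
x' = x̄ + K·y = [162/529, 1533/529]
P' = (I − K·H)·P̄ = [176/529 294/529; 294/529 960/529]

x' = [162/529, 1533/529]
P' = [176/529 294/529; 294/529 960/529]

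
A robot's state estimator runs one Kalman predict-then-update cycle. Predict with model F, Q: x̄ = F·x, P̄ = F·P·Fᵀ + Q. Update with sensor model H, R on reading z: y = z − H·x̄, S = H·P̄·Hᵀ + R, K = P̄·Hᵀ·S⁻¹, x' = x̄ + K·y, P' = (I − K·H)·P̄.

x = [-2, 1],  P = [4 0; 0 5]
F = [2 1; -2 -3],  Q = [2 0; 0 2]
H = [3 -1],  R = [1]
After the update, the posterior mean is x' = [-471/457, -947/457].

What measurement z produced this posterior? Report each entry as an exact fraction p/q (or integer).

x̄ = F·x = [-3, 1]
P̄ = F·P·Fᵀ + Q = [23 -31; -31 63]
S = H·P̄·Hᵀ + R = [457]
K = P̄·Hᵀ·S⁻¹ = [100/457; -156/457]
x' − x̄ = [900/457, -1404/457] = K·y
y = (KᵀK)⁻¹·Kᵀ·(x' − x̄) = [9]
z = y + H·x̄ = [9] + [-10] = [-1]

z = [-1]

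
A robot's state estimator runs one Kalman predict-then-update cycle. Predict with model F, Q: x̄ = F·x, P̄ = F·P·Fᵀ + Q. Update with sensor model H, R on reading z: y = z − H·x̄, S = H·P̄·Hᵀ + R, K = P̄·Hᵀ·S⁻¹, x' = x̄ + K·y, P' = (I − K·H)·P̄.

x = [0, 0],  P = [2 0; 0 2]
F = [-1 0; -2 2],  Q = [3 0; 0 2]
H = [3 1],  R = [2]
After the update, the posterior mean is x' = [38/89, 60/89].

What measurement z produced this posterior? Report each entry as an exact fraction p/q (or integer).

z = [2]

x̄ = F·x = [0, 0]
P̄ = F·P·Fᵀ + Q = [5 4; 4 18]
S = H·P̄·Hᵀ + R = [89]
K = P̄·Hᵀ·S⁻¹ = [19/89; 30/89]
x' − x̄ = [38/89, 60/89] = K·y
y = (KᵀK)⁻¹·Kᵀ·(x' − x̄) = [2]
z = y + H·x̄ = [2] + [0] = [2]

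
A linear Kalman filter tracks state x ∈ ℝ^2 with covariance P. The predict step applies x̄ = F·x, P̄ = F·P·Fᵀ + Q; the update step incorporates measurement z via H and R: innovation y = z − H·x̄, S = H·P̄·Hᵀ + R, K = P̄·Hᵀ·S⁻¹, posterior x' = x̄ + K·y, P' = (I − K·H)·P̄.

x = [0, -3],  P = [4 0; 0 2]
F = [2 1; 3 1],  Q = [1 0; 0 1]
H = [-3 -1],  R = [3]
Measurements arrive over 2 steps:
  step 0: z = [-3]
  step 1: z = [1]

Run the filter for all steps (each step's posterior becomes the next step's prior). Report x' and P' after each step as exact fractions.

step 0: x' = [46/123, 72/41], P' = [122/369 -13/41; -13/41 78/41]
step 1: x' = [-1054/5829, 512/1943], P' = [5657/17487 -1535/5829; -1535/5829 2873/1943]

step 0: x̄ = F·x = [-3, -3]
step 0: P̄ = F·P·Fᵀ + Q = [19 26; 26 39]
step 0: y = z − H·x̄ = [-15]
step 0: S = H·P̄·Hᵀ + R = [369]
step 0: K = P̄·Hᵀ·S⁻¹ = [-83/369; -13/41]
step 0: x' = x̄ + K·y = [46/123, 72/41]
step 0: P' = (I − K·H)·P̄ = [122/369 -13/41; -13/41 78/41]
step 1: x̄ = F·x = [308/123, 118/41]
step 1: P̄ = F·P·Fᵀ + Q = [1091/369 283/123; 283/123 163/41]
step 1: y = z − H·x̄ = [467/41]
step 1: S = H·P̄·Hᵀ + R = [1943/41]
step 1: K = P̄·Hᵀ·S⁻¹ = [-458/1943; -446/1943]
step 1: x' = x̄ + K·y = [-1054/5829, 512/1943]
step 1: P' = (I − K·H)·P̄ = [5657/17487 -1535/5829; -1535/5829 2873/1943]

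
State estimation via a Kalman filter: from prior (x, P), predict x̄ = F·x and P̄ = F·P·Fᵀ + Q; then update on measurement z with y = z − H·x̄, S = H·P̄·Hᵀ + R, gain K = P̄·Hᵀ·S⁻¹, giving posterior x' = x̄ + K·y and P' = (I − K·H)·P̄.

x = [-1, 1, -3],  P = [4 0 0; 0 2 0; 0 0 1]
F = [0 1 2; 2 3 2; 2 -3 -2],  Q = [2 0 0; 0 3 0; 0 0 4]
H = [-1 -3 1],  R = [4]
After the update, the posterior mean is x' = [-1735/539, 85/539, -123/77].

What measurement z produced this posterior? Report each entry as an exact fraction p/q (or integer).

x̄ = F·x = [-5, -5, 1]
P̄ = F·P·Fᵀ + Q = [8 10 -10; 10 41 -6; -10 -6 42]
S = H·P̄·Hᵀ + R = [539]
K = P̄·Hᵀ·S⁻¹ = [-48/539; -139/539; 10/77]
x' − x̄ = [960/539, 2780/539, -200/77] = K·y
y = (KᵀK)⁻¹·Kᵀ·(x' − x̄) = [-20]
z = y + H·x̄ = [-20] + [21] = [1]

z = [1]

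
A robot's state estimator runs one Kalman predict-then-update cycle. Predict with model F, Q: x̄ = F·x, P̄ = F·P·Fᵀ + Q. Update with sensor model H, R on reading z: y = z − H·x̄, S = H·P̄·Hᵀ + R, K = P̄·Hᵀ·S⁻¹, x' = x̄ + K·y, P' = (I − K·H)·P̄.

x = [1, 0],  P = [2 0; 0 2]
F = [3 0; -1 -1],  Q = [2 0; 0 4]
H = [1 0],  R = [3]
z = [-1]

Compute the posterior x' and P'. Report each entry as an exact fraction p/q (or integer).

x̄ = F·x = [3, -1]
P̄ = F·P·Fᵀ + Q = [20 -6; -6 8]
y = z − H·x̄ = [-4]
S = H·P̄·Hᵀ + R = [23]
K = P̄·Hᵀ·S⁻¹ = [20/23; -6/23]
x' = x̄ + K·y = [-11/23, 1/23]
P' = (I − K·H)·P̄ = [60/23 -18/23; -18/23 148/23]

x' = [-11/23, 1/23]
P' = [60/23 -18/23; -18/23 148/23]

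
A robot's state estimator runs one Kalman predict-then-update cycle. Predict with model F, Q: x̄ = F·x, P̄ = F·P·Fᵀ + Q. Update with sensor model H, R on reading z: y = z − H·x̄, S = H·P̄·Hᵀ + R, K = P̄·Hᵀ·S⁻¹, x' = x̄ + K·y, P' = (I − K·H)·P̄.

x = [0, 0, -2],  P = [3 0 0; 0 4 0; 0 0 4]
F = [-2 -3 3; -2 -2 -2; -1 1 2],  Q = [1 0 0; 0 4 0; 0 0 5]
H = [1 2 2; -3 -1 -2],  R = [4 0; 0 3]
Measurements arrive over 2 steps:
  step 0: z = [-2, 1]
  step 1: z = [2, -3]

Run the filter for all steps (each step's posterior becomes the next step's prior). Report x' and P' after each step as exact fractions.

step 0: x' = [36154/82247, 36980/82247, -121970/82247], P' = [289084/82247 453276/82247 -619356/82247; 453276/82247 1196880/82247 -1314750/82247; -619356/82247 -1314750/82247 1604100/82247]
step 1: x' = [23975324530/19514091629, 31014881852/19514091629, -22592087758/19514091629], P' = [35973801400/19514091629 29260600912/19514091629 -57026258594/19514091629; 29260600912/19514091629 86535599092/19514091629 -90315866372/19514091629; -57026258594/19514091629 -90315866372/19514091629 129178107925/19514091629]

step 0: x̄ = F·x = [-6, 4, -4]
step 0: P̄ = F·P·Fᵀ + Q = [85 12 18; 12 48 -18; 18 -18 28]
step 0: y = z − H·x̄ = [4, -21]
step 0: S = H·P̄·Hᵀ + R = [369 -583; -583 1144]
step 0: K = P̄·Hᵀ·S⁻¹ = [-979/7477 -27272/82247; 4944/7477 24264/82247; -924/7477 -11794/82247]
step 0: x' = x̄ + K·y = [36154/82247, 36980/82247, -121970/82247]
step 0: P' = (I − K·H)·P̄ = [289084/82247 453276/82247 -619356/82247; 453276/82247 1196880/82247 -1314750/82247; -619356/82247 -1314750/82247 1604100/82247]
step 1: x̄ = F·x = [-549158/82247, 97672/82247, -243114/82247]
step 1: P̄ = F·P·Fᵀ + Q = [62984487/82247 4484488/82247 15345146/82247; 4484488/82247 842604/82247 895220/82247; 15345146/82247 895220/82247 4625471/82247]
step 1: y = z − H·x̄ = [1004536/82247, -2282771/82247]
step 1: S = H·P̄·Hᵀ + R = [171666071/82247 -368664457/82247; -368664457/82247 801081172/82247]
step 1: K = P̄·Hᵀ·S⁻¹ = [-4889378491/19514091629 -7709829308/19514091629; 5425016588/19514091629 2104776972/19514091629; 5174556128/19514091629 1012808768/19514091629]
step 1: x' = x̄ + K·y = [23975324530/19514091629, 31014881852/19514091629, -22592087758/19514091629]
step 1: P' = (I − K·H)·P̄ = [35973801400/19514091629 29260600912/19514091629 -57026258594/19514091629; 29260600912/19514091629 86535599092/19514091629 -90315866372/19514091629; -57026258594/19514091629 -90315866372/19514091629 129178107925/19514091629]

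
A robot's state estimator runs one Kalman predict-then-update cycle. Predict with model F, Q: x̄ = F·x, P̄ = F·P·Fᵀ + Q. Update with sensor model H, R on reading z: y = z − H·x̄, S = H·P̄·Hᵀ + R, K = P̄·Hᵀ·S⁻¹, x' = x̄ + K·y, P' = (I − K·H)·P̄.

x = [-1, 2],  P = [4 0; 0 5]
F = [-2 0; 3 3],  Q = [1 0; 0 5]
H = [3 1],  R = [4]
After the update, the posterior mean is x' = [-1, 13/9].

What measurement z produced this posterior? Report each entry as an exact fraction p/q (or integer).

z = [-2]

x̄ = F·x = [2, 3]
P̄ = F·P·Fᵀ + Q = [17 -24; -24 86]
S = H·P̄·Hᵀ + R = [99]
K = P̄·Hᵀ·S⁻¹ = [3/11; 14/99]
x' − x̄ = [-3, -14/9] = K·y
y = (KᵀK)⁻¹·Kᵀ·(x' − x̄) = [-11]
z = y + H·x̄ = [-11] + [9] = [-2]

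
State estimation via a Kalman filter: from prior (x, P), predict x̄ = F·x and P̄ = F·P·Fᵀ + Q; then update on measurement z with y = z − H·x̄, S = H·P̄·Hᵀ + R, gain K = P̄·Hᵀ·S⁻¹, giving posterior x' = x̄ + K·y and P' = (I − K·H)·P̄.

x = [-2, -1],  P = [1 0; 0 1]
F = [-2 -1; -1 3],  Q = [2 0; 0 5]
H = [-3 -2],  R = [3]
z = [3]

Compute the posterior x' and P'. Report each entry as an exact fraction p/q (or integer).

x' = [7/3, -91/19]
P' = [23/6 -11/2; -11/2 327/38]

x̄ = F·x = [5, -1]
P̄ = F·P·Fᵀ + Q = [7 -1; -1 15]
y = z − H·x̄ = [16]
S = H·P̄·Hᵀ + R = [114]
K = P̄·Hᵀ·S⁻¹ = [-1/6; -9/38]
x' = x̄ + K·y = [7/3, -91/19]
P' = (I − K·H)·P̄ = [23/6 -11/2; -11/2 327/38]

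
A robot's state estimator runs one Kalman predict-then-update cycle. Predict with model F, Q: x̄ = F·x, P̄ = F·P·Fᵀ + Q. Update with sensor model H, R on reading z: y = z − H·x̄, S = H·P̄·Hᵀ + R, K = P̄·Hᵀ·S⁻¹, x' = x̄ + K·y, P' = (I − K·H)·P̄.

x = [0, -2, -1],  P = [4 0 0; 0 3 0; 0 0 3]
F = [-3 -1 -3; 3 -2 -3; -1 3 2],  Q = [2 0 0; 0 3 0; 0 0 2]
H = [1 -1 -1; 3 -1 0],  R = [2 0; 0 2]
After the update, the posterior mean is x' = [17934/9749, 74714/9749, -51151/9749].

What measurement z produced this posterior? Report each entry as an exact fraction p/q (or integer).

z = [-1, -2]

x̄ = F·x = [5, 7, -8]
P̄ = F·P·Fᵀ + Q = [68 -3 -15; -3 78 -48; -15 -48 45]
S = H·P̄·Hᵀ + R = [133 291; 291 710]
K = P̄·Hᵀ·S⁻¹ = [823/9749 2505/9749; 1887/9749 -1968/9749; -9393/9749 3891/9749]
x' − x̄ = [-30811/9749, 6471/9749, 26841/9749] = K·y
y = (KᵀK)⁻¹·Kᵀ·(x' − x̄) = [-7, -10]
z = y + H·x̄ = [-7, -10] + [6, 8] = [-1, -2]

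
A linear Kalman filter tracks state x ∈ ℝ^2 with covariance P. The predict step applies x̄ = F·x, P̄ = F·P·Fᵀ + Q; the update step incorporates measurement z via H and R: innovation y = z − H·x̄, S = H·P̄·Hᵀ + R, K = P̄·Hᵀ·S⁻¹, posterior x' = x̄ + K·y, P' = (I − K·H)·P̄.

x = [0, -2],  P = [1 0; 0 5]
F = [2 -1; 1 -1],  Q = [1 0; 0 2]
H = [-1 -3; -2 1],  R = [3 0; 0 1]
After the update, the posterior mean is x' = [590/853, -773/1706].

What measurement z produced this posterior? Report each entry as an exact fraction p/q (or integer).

z = [1, -2]

x̄ = F·x = [2, 2]
P̄ = F·P·Fᵀ + Q = [10 7; 7 8]
S = H·P̄·Hᵀ + R = [127 31; 31 21]
K = P̄·Hᵀ·S⁻¹ = [-124/853 -345/853; -465/1706 199/1706]
x' − x̄ = [-1116/853, -4185/1706] = K·y
y = (KᵀK)⁻¹·Kᵀ·(x' − x̄) = [9, 0]
z = y + H·x̄ = [9, 0] + [-8, -2] = [1, -2]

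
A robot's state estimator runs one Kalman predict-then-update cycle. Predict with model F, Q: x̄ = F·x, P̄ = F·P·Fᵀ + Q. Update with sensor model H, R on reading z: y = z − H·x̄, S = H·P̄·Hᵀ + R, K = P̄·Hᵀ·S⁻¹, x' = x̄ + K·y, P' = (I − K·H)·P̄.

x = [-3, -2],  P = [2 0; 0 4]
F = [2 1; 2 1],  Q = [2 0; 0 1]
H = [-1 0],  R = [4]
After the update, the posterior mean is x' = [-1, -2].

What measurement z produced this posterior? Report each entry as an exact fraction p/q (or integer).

z = [-1]

x̄ = F·x = [-8, -8]
P̄ = F·P·Fᵀ + Q = [14 12; 12 13]
S = H·P̄·Hᵀ + R = [18]
K = P̄·Hᵀ·S⁻¹ = [-7/9; -2/3]
x' − x̄ = [7, 6] = K·y
y = (KᵀK)⁻¹·Kᵀ·(x' − x̄) = [-9]
z = y + H·x̄ = [-9] + [8] = [-1]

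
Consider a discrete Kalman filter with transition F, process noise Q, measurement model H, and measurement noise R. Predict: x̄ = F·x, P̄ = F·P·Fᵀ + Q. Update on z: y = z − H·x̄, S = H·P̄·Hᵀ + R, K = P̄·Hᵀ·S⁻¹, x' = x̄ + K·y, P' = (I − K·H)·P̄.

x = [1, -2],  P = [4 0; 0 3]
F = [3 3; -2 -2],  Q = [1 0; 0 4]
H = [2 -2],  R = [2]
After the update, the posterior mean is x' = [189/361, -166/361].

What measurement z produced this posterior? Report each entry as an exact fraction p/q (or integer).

z = [2]

x̄ = F·x = [-3, 2]
P̄ = F·P·Fᵀ + Q = [64 -42; -42 32]
S = H·P̄·Hᵀ + R = [722]
K = P̄·Hᵀ·S⁻¹ = [106/361; -74/361]
x' − x̄ = [1272/361, -888/361] = K·y
y = (KᵀK)⁻¹·Kᵀ·(x' − x̄) = [12]
z = y + H·x̄ = [12] + [-10] = [2]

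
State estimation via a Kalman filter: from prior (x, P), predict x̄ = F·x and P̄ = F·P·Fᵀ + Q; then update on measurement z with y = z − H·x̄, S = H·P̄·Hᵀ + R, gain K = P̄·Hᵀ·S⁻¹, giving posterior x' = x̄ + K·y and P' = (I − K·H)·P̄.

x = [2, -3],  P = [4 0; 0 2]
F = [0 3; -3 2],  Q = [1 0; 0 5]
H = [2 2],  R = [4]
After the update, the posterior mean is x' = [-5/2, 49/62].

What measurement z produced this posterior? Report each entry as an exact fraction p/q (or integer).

z = [-3]

x̄ = F·x = [-9, -12]
P̄ = F·P·Fᵀ + Q = [19 12; 12 49]
S = H·P̄·Hᵀ + R = [372]
K = P̄·Hᵀ·S⁻¹ = [1/6; 61/186]
x' − x̄ = [13/2, 793/62] = K·y
y = (KᵀK)⁻¹·Kᵀ·(x' − x̄) = [39]
z = y + H·x̄ = [39] + [-42] = [-3]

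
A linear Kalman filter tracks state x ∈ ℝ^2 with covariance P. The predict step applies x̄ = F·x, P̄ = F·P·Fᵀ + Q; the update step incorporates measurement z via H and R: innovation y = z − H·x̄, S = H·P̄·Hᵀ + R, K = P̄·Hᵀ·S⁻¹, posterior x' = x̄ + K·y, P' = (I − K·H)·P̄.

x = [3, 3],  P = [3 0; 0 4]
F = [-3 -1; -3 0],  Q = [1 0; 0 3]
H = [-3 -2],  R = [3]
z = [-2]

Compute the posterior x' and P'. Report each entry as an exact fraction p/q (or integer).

x' = [-4/7, 61/35]
P' = [68/49 -87/49; -87/49 723/245]

x̄ = F·x = [-12, -9]
P̄ = F·P·Fᵀ + Q = [32 27; 27 30]
y = z − H·x̄ = [-56]
S = H·P̄·Hᵀ + R = [735]
K = P̄·Hᵀ·S⁻¹ = [-10/49; -47/245]
x' = x̄ + K·y = [-4/7, 61/35]
P' = (I − K·H)·P̄ = [68/49 -87/49; -87/49 723/245]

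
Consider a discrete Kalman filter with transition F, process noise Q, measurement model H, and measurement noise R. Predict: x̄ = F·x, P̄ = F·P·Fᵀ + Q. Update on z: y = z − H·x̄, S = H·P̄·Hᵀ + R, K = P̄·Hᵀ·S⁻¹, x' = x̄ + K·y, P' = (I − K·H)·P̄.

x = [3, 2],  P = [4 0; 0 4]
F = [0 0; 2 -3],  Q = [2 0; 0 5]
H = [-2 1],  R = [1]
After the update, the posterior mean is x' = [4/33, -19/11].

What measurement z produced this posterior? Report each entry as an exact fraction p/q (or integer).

x̄ = F·x = [0, 0]
P̄ = F·P·Fᵀ + Q = [2 0; 0 57]
S = H·P̄·Hᵀ + R = [66]
K = P̄·Hᵀ·S⁻¹ = [-2/33; 19/22]
x' − x̄ = [4/33, -19/11] = K·y
y = (KᵀK)⁻¹·Kᵀ·(x' − x̄) = [-2]
z = y + H·x̄ = [-2] + [0] = [-2]

z = [-2]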